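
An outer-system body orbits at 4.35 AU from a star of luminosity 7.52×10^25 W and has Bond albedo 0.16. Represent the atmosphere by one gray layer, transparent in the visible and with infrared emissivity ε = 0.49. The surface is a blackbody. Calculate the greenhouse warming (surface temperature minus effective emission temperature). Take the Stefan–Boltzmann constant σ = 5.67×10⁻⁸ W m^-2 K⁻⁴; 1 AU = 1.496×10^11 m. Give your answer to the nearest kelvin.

6 kelvin

Orbital distance: d = 4.35 AU = 6.508×10^11 m.
S = L/(4πd²) = 14.13 W m^-2.
At the top of the atmosphere, σT_e⁴ = S(1−α)/4 = 2.967 W m^-2, giving T_e = 85.06 K.
Surface balance with a leaky layer gives σT_s⁴ = σT_e⁴·2/(2−ε), so T_s = T_e·[2/(2−0.49)]^(1/4) = 91.25 K.
The atmosphere warms the surface by 6.191 K.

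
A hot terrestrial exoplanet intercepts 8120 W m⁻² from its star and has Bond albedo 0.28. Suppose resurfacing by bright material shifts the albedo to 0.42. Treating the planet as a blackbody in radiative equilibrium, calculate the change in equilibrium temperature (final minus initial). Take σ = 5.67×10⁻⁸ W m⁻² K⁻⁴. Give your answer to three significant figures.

-21.1 K

With α = 0.28, T₁ = 400.7 K.
Final:   T₂ = [S(1−0.42)/(4σ)]^(1/4) = 379.6 K.
ΔT = T₂ − T₁ = -21.08 K.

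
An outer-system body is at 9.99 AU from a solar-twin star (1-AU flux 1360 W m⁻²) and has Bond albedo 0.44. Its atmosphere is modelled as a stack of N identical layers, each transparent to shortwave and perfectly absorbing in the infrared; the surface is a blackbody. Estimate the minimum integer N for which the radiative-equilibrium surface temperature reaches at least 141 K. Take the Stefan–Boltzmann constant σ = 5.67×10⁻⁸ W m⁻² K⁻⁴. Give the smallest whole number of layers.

11

Flux at the orbit: S = 1360/(9.99)² = 13.63 W m⁻².
The effective emission temperature is T_e = [S(1−α)/(4σ)]^¼ = 76.16 K.
Need (N+1)T_e⁴ ≥ T_s⁴, i.e. N+1 ≥ (141/76.16)⁴ = 11.747.
The minimum whole number is N = 11.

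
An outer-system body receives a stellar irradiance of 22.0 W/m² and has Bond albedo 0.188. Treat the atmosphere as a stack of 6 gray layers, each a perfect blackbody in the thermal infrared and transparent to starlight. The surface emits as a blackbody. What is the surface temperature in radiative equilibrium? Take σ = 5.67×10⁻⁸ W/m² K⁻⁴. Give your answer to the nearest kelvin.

Top-of-atmosphere balance: σT_e⁴ = S(1−α)/4 = 4.466 W/m² → T_e = 94.21 K.
For an N-layer opaque stack, T_s⁴ = (N+1)T_e⁴, hence T_s = (7)^(1/4)×94.21 K = 153.2 K.

153 K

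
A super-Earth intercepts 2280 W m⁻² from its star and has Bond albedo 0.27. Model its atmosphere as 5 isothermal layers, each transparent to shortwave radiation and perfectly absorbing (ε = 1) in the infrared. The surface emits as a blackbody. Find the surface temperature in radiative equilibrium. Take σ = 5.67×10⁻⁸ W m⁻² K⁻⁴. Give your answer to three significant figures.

The effective emission temperature is T_e = [S(1−α)/(4σ)]^¼ = 292.7 K.
Layer-by-layer balance gives σT_s⁴ = (N+1)σT_e⁴, so T_s = 6^¼·292.7 = 458.1 K.

458 kelvin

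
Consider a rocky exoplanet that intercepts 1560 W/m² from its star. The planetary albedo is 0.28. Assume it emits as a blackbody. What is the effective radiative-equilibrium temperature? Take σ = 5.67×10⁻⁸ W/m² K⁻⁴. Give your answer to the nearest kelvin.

Absorbed flux (global mean): S(1−α)/4 = 1560·0.72/4 = 280.8 W/m².
In equilibrium σT⁴ equals this, so T = 265.3 K.

265 kelvin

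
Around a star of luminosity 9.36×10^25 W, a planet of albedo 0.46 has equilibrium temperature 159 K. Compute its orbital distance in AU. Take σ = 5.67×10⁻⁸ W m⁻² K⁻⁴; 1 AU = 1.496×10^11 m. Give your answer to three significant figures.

1.11 AU

Required flux: S = 4σT⁴/(1−α) = 268.4 W m⁻².
S = L/(4πd²) → d = √(L/4πS) = √(9.36×10^25/(4π·268.4)) = 1.666×10^11 m = 1.113 AU.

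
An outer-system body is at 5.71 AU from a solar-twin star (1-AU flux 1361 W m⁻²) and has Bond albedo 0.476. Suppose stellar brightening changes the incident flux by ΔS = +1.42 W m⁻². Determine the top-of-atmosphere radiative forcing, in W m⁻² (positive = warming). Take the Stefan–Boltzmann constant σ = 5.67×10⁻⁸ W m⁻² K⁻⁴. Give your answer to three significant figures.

By the inverse-square law, S = 1361/5.71² = 41.74 W m⁻².
TOA radiative forcing: ΔF = (1−α)ΔS/4 = 0.524·(+1.42)/4 = 0.1860 W m⁻².

0.186 W m⁻²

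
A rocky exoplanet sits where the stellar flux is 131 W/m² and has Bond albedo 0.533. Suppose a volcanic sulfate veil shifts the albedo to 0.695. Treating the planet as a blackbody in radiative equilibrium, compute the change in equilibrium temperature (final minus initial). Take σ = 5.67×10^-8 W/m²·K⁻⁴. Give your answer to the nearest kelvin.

With α = 0.533, T₁ = 128.2 K.
With α = 0.695, T₂ = 115.2 K.
ΔT = T₂ − T₁ = -12.95 K.

-13 kelvin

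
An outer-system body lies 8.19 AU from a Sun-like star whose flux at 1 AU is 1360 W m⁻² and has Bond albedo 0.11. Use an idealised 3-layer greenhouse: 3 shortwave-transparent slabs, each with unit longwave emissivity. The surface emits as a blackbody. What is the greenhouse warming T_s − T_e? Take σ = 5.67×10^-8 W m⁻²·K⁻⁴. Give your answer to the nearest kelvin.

39 K

Flux at the orbit: S = 1360/(8.19)² = 20.28 W m⁻².
The effective emission temperature is T_e = [S(1−α)/(4σ)]^¼ = 94.45 K.
Surface: T_s = (4)^¼·T_e = 133.6 K.
Warming: T_s − T_e = 39.12 K.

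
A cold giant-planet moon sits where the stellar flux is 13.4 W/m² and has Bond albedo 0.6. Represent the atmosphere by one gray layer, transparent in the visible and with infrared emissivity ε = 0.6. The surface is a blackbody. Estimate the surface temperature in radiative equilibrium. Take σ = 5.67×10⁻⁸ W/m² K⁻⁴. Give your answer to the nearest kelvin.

Effective emission temperature (TOA balance): σT_e⁴ = S(1−α)/4 = 1.340 W/m² → T_e = 69.72 K.
The surface balance (absorbed SW + ε·downward IR = σT_s⁴) with T_a⁴ = T_s⁴/2 reduces to T_s = T_e·[2/(2−ε)]^¼ = 76.23 K.

76 K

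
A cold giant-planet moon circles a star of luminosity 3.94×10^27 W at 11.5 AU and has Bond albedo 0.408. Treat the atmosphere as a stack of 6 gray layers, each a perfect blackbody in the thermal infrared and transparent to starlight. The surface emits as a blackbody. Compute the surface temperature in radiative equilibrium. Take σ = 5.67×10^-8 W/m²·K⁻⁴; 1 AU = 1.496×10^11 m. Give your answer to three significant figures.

210 K

d = 11.5 × 1.496×10^11 m = 1.720×10^12 m.
Spreading L over a sphere of radius d: S = 3.94×10^27/(4π·1.72×10^12²) = 105.9 W/m².
The effective emission temperature is T_e = [S(1−α)/(4σ)]^¼ = 129.0 K.
Layer-by-layer balance gives σT_s⁴ = (N+1)σT_e⁴, so T_s = 7^¼·129.0 = 209.7 K.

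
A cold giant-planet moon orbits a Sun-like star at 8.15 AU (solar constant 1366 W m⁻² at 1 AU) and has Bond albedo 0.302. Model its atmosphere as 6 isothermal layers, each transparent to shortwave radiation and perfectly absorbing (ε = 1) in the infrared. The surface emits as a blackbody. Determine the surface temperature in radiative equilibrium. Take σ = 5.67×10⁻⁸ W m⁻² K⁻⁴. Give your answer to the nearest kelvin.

145 kelvin

By the inverse-square law, S = 1366/8.15² = 20.57 W m⁻².
The effective emission temperature is T_e = [S(1−α)/(4σ)]^¼ = 89.19 K.
For an N-layer opaque stack, T_s⁴ = (N+1)T_e⁴, hence T_s = (7)^(1/4)×89.19 K = 145.1 K.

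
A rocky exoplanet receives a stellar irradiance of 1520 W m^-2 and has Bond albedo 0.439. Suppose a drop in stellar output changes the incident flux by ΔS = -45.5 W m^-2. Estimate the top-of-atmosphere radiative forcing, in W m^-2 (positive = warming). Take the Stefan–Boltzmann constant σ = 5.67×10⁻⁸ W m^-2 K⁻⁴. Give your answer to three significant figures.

-6.38 W m^-2

TOA radiative forcing: ΔF = (1−α)ΔS/4 = 0.561·(-45.5)/4 = -6.381 W m^-2.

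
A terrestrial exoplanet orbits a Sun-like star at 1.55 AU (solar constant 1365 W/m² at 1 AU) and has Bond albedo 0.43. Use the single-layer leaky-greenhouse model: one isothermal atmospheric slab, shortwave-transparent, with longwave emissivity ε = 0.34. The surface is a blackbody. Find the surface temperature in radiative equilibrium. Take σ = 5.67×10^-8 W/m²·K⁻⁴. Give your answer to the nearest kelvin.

Irradiance scales as 1/d², so S = 1365 W/m² × (1/1.55)² = 568.2 W/m².
Effective emission temperature (TOA balance): σT_e⁴ = S(1−α)/4 = 80.96 W/m² → T_e = 194.4 K.
Surface balance with a leaky layer gives σT_s⁴ = σT_e⁴·2/(2−ε), so T_s = T_e·[2/(2−0.34)]^(1/4) = 203.7 K.

204 K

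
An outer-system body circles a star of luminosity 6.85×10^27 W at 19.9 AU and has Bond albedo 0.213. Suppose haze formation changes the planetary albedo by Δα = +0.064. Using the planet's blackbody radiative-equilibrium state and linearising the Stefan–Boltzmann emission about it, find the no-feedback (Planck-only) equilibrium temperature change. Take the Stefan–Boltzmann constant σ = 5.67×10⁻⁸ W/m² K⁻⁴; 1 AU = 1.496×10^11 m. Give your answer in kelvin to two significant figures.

Orbital distance: d = 19.9 AU = 2.977×10^12 m.
S = L/(4πd²) = 61.51 W/m².
The baseline emission temperature is T_e = 120.9 K.
TOA radiative forcing: ΔF = −S·Δα/4 = −61.51·(+0.064)/4 = -0.9841 W/m².
Planck response: λ_P = 4σT_e³ = 4·5.67×10⁻⁸·(120.9)³ = 0.4005 W/m²/K.
Hence the no-feedback warming is ΔF/(4σT_e³) = -2.46 K.

-2.5 K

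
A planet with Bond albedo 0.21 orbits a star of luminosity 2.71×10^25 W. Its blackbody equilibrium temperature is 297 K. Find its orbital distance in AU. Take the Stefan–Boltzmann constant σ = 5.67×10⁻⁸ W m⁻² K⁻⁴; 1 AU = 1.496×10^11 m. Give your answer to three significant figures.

Energy balance gives S = 4σT⁴/(1−α) = 2234 W m⁻².
S = L/(4πd²) → d = √(L/4πS) = √(2.71×10^25/(4π·2234)) = 3.107×10^10 m = 0.2077 AU.

0.208 AU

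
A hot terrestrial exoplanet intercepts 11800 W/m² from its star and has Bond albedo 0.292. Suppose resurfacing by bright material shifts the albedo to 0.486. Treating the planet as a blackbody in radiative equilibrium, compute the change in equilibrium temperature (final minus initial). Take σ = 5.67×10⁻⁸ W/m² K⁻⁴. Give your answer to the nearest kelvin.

-34 K

Initial: T₁ = [S(1−0.292)/(4σ)]^(1/4) = 438.1 K.
After:  T₂ = [11800·0.514/(4σ)]^(1/4) = 404.4 K.
Change: 404.4 − 438.1 = -33.70 K.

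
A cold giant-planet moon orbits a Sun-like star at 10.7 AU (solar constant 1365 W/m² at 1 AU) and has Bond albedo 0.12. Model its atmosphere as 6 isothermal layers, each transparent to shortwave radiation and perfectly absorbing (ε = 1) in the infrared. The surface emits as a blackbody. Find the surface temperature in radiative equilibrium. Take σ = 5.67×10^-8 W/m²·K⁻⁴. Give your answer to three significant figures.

Irradiance scales as 1/d², so S = 1365 W/m² × (1/10.7)² = 11.92 W/m².
The effective emission temperature is T_e = [S(1−α)/(4σ)]^¼ = 82.47 K.
Layer-by-layer balance gives σT_s⁴ = (N+1)σT_e⁴, so T_s = 7^¼·82.47 = 134.1 K.

134 kelvin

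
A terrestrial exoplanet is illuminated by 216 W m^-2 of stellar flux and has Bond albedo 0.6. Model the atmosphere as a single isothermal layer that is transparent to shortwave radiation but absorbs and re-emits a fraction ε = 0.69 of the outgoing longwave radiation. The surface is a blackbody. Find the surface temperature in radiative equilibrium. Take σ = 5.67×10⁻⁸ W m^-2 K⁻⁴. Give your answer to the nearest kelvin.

Effective emission temperature (TOA balance): σT_e⁴ = S(1−α)/4 = 21.60 W m^-2 → T_e = 139.7 K.
Surface balance with a leaky layer gives σT_s⁴ = σT_e⁴·2/(2−ε), so T_s = T_e·[2/(2−0.69)]^(1/4) = 155.3 K.

155 K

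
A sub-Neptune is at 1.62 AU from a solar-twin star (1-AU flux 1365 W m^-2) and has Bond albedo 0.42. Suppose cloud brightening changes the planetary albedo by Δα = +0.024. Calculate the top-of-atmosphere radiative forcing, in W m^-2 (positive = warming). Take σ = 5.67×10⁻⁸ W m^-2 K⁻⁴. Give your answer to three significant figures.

-3.12 W m^-2

Flux at the orbit: S = 1365/(1.62)² = 520.1 W m^-2.
TOA radiative forcing: ΔF = −S·Δα/4 = −520.1·(+0.024)/4 = -3.121 W m^-2.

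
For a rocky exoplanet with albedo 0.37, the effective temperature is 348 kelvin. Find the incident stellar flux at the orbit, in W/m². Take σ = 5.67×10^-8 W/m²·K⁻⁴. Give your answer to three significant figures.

Invert the energy balance for S: S = 4σT⁴/(1−α).
σT⁴ = 5.67×10⁻⁸·(348)⁴ = 831.6 W/m².
S = 4·831.6/0.63 = 5280 W/m².

5280 W/m²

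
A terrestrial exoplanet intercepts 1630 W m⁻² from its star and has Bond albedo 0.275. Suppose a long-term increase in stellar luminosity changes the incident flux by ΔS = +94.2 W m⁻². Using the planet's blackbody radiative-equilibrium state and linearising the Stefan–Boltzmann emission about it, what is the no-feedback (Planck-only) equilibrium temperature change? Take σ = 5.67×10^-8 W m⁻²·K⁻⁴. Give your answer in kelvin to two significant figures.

3.9 K

Unperturbed T_e = [1630·(1−0.275)/(4σ)]^¼ = 268.7 K.
Only a fraction (1−α) is absorbed and it's spread over 4πR², so ΔF = (1−α)ΔS/4 = 17.07 W m⁻².
Linearising σT⁴ gives d(σT⁴)/dT = 4σT_e³ = 4.399 W m⁻² per K.
ΔT₀ = ΔF/λ_P = 17.07/4.399 = 3.88 K.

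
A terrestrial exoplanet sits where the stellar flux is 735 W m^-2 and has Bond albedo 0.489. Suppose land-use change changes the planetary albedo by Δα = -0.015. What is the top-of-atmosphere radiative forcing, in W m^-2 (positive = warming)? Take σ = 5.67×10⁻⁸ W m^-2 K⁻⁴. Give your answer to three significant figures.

2.76 W m^-2

TOA radiative forcing: ΔF = −S·Δα/4 = −735.0·(-0.015)/4 = 2.756 W m^-2.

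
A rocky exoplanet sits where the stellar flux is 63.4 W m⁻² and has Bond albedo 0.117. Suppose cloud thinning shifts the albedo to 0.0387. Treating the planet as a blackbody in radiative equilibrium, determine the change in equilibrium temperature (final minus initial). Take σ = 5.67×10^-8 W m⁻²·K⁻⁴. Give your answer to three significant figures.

2.69 K

Before: T₁ = [63.40·0.883/(4σ)]^(1/4) = 125.3 K.
With α = 0.0387, T₂ = 128.0 K.
Change: 128.0 − 125.3 = 2.691 K.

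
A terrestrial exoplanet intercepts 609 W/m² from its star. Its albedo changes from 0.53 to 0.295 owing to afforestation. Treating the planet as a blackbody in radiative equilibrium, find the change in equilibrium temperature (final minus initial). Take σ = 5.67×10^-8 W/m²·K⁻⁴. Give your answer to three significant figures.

Initial: T₁ = [S(1−0.53)/(4σ)]^(1/4) = 188.5 K.
Final:   T₂ = [S(1−0.295)/(4σ)]^(1/4) = 208.6 K.
ΔT = T₂ − T₁ = 20.11 K.

20.1 K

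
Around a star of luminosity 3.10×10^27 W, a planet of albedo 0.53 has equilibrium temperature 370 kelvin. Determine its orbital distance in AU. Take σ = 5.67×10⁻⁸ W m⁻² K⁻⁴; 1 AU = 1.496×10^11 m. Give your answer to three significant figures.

Energy balance gives S = 4σT⁴/(1−α) = 9044 W m⁻².
From L = 4πd²S, d = √(3.10×10^27/(4π·9044)) = 1.652×10^11 m = 1.104 AU.

1.10 AU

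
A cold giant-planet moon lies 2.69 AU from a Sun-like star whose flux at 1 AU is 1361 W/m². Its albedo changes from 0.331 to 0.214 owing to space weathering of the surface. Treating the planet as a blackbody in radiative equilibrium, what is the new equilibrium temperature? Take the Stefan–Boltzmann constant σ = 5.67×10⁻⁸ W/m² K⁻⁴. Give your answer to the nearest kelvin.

160 kelvin

Irradiance scales as 1/d², so S = 1361 W/m² × (1/2.69)² = 188.1 W/m².
New equilibrium: T₂ = [(1−0.214)·188.1/(4σ)]^(1/4) = 159.8 K.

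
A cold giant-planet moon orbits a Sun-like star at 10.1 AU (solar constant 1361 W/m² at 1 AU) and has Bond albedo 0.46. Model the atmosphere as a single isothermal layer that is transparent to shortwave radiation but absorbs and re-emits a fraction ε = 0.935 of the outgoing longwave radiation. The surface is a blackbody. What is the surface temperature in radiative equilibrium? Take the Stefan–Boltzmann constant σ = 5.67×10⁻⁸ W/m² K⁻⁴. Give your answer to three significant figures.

87.9 kelvin

Irradiance scales as 1/d², so S = 1361 W/m² × (1/10.1)² = 13.34 W/m².
Effective emission temperature (TOA balance): σT_e⁴ = S(1−α)/4 = 1.801 W/m² → T_e = 75.07 K.
The surface balance (absorbed SW + ε·downward IR = σT_s⁴) with T_a⁴ = T_s⁴/2 reduces to T_s = T_e·[2/(2−ε)]^¼ = 87.88 K.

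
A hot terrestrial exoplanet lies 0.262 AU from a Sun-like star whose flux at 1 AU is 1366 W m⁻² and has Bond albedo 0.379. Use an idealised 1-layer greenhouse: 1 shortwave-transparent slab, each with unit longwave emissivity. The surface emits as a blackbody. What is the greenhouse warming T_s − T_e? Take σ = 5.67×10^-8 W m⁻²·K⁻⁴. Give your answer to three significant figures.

By the inverse-square law, S = 1366/0.262² = 19900 W m⁻².
OLR = S(1−α)/4 = 3089 W m⁻²; the top layer radiates at T_e = 483.1 K.
Surface: T_s = (2)^¼·T_e = 574.6 K.
So the greenhouse effect raises the surface by 574.6 − 483.1 = 91.41 K.

91.4 kelvin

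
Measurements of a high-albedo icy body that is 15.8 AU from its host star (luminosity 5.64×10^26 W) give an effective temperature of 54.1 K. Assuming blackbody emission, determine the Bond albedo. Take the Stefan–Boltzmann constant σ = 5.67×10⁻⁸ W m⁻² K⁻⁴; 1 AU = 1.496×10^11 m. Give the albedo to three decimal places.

d = 15.8 × 1.496×10^11 m = 2.364×10^12 m.
S = L/(4πd²) = 8.033 W m⁻².
Energy balance: S(1−α)/4 = σT⁴, so 1−α = 4σT⁴/S.
σT⁴ = 0.4857 W m⁻², so 4σT⁴ = 1.943 W m⁻².
Hence α = 1 − 1.943/8.033 = 0.7582.

0.758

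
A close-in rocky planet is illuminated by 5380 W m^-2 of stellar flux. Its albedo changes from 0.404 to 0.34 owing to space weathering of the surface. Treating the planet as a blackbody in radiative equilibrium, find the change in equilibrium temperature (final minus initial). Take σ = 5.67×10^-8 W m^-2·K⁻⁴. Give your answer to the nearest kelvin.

9 K

Initial: T₁ = [S(1−0.404)/(4σ)]^(1/4) = 344.8 K.
With α = 0.34, T₂ = 353.7 K.
ΔT = T₂ − T₁ = 8.906 K.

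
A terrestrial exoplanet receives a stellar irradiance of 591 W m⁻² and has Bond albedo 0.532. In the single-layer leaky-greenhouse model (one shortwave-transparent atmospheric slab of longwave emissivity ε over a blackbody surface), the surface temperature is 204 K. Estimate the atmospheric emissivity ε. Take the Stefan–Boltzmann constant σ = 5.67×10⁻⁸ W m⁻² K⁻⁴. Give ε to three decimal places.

0.592

TOA balance gives T_e = 186.9 K.
T_s⁴ = T_e⁴·2/(2−ε) → ε = 2 − 2(T_e/T_s)⁴ = 2 − 2·(186.9/204)⁴ = 0.5917.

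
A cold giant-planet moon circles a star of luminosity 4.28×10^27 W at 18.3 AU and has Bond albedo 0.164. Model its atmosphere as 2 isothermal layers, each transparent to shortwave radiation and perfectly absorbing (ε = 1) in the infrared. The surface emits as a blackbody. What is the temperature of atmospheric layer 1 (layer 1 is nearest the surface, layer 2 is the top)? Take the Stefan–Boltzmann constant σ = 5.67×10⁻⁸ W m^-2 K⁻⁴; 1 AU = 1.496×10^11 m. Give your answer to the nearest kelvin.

135 K

d = 18.3 × 1.496×10^11 m = 2.738×10^12 m.
S = L/(4πd²) = 45.44 W m^-2.
Top-of-atmosphere balance: σT_e⁴ = S(1−α)/4 = 9.498 W m^-2 → T_e = 113.8 K.
The net upward flux σT_e⁴ is constant between every pair of levels, so T_k⁴ = (N+1−k)T_e⁴.
With k = 1: T_1 = (2+1−1)^¼·113.8 K = 135.3 K.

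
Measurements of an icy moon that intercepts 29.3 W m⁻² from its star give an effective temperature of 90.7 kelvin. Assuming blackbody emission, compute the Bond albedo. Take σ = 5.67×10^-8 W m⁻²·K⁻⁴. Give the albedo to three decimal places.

Rearranging the radiative balance, α = 1 − 4σT⁴/S.
4σT⁴ = 4·5.67×10⁻⁸·(90.7)⁴ = 15.35 W m⁻².
1−α = 15.35/29.30 = 0.5238, so α = 0.4762.

0.476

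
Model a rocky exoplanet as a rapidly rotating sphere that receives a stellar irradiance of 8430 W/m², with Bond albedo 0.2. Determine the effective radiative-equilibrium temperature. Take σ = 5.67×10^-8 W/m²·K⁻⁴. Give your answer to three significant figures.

The planet absorbs (1−α)S over its disc πR² and re-emits over 4πR², so the mean absorbed flux is (1−0.2)·8430/4 = 1686 W/m².
In equilibrium σT⁴ equals this, so T = 415.3 K.

415 K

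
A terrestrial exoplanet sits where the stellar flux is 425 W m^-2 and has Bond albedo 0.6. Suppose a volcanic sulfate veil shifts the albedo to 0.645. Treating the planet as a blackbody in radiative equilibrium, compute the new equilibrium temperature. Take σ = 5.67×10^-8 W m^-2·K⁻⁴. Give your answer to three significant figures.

T₂ = [S(1−α₂)/(4σ)]^(1/4) = [425.0·0.355/(4σ)]^(1/4) = 160.6 K.

161 kelvin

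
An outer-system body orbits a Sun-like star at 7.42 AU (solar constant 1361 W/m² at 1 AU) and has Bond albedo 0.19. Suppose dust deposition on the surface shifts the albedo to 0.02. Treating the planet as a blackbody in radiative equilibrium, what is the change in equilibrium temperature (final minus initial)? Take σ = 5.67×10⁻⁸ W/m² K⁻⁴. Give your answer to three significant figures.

4.73 K

Irradiance scales as 1/d², so S = 1361 W/m² × (1/7.42)² = 24.72 W/m².
Initial: T₁ = [S(1−0.19)/(4σ)]^(1/4) = 96.93 K.
Final:   T₂ = [S(1−0.02)/(4σ)]^(1/4) = 101.7 K.
Change: 101.7 − 96.93 = 4.729 K.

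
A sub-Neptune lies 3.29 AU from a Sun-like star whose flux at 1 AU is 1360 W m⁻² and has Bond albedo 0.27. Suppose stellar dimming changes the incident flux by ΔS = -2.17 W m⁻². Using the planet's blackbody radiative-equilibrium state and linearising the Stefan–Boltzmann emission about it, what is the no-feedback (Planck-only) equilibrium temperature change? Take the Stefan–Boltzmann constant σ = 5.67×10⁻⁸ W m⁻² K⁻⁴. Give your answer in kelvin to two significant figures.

-0.61 kelvin

By the inverse-square law, S = 1360/3.29² = 125.6 W m⁻².
Unperturbed T_e = [125.6·(1−0.27)/(4σ)]^¼ = 141.8 K.
ΔF = Δ[S(1−α)]/4 = (1−0.27)·-2.17/4 = -0.3960 W m⁻².
The Planck feedback parameter is 4σT_e³ = 0.6468 W m⁻²/K.
ΔT₀ = ΔF/λ_P = -0.3960/0.6468 = -0.612 K.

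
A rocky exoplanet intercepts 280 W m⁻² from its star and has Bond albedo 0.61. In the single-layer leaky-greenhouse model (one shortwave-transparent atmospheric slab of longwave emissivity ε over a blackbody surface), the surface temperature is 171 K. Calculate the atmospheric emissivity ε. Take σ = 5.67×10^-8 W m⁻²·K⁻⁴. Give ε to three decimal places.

0.874

First, T_e = [280.0·(1−0.61)/(4σ)]^(1/4) = 148.1 K.
Since (2−ε)/2 = (T_e/T_s)⁴ = 0.5631, ε = 0.8738.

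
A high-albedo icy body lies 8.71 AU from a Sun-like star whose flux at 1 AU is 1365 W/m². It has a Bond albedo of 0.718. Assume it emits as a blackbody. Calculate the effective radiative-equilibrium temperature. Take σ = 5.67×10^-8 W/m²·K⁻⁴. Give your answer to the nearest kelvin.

Flux at the orbit: S = 1365/(8.71)² = 17.99 W/m².
Averaging over the sphere, the absorbed flux is S(1−α)/4 = 1.268 W/m².
Set σT⁴ = 1.268 → T = (1.268/σ)^(1/4) = 68.77 K.

69 K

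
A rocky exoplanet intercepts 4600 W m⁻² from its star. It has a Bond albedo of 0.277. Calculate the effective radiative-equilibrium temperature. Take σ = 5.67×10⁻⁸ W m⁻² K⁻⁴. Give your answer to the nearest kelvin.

Averaging over the sphere, the absorbed flux is S(1−α)/4 = 831.4 W m⁻².
Set σT⁴ = 831.4 → T = (831.4/σ)^(1/4) = 348.0 K.

348 kelvin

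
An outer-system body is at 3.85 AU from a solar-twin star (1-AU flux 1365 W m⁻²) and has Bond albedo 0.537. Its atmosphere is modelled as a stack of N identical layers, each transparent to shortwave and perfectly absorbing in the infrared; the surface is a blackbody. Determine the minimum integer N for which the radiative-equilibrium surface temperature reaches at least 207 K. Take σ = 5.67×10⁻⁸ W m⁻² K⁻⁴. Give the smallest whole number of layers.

Flux at the orbit: S = 1365/(3.85)² = 92.09 W m⁻².
The effective emission temperature is T_e = [S(1−α)/(4σ)]^¼ = 117.1 K.
Since T_s⁴ = (N+1)T_e⁴, we need N ≥ (T_s/T_e)⁴ − 1 = 8.766.
So N ≥ 8.766; the smallest integer is N = 9.

9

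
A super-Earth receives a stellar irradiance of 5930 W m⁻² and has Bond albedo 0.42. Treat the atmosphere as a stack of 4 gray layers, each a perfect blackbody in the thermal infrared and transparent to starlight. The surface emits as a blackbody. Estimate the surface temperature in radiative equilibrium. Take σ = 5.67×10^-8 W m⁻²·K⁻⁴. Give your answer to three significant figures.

OLR = S(1−α)/4 = 859.9 W m⁻²; the top layer radiates at T_e = 350.9 K.
For an N-layer opaque stack, T_s⁴ = (N+1)T_e⁴, hence T_s = (5)^(1/4)×350.9 K = 524.7 K.

525 kelvin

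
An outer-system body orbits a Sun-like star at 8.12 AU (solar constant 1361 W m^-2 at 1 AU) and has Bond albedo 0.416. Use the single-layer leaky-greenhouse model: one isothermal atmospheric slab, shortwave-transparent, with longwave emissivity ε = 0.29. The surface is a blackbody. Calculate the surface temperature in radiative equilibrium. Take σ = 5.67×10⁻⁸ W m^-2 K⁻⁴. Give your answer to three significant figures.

Irradiance scales as 1/d², so S = 1361 W m^-2 × (1/8.12)² = 20.64 W m^-2.
At the top of the atmosphere, σT_e⁴ = S(1−α)/4 = 3.014 W m^-2, giving T_e = 85.38 K.
For a single slab of emissivity ε, T_s⁴ = 2T_e⁴/(2−ε); thus T_s = 85.38·(1.17)^(1/4) = 88.79 K.

88.8 kelvin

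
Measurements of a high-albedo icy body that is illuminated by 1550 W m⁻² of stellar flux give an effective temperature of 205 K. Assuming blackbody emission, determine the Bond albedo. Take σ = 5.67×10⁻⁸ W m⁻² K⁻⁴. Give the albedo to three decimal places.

From σT⁴ = S(1−α)/4 we invert for α: 1−α = 4σT⁴/S.
σT⁴ = 100.1 W m⁻², so 4σT⁴ = 400.6 W m⁻².
1−α = 400.6/1550 = 0.2584, so α = 0.7416.

0.742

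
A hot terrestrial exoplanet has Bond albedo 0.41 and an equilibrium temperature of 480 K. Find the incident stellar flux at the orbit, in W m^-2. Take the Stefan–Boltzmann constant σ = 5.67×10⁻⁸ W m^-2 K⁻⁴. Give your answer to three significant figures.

20400 W m^-2

From S(1−α)/4 = σT⁴: S = 4σT⁴/(1−α).
The emitted flux is σT⁴ = 3010 W m^-2.
S = 4·3010/0.59 = 20410 W m^-2.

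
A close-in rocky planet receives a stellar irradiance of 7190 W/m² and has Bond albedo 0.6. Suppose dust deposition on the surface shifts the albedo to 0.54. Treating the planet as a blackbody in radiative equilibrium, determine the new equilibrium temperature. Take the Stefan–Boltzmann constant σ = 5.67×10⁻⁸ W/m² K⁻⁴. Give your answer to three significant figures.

T₂ = [S(1−α₂)/(4σ)]^(1/4) = [7190·0.46/(4σ)]^(1/4) = 347.5 K.

348 K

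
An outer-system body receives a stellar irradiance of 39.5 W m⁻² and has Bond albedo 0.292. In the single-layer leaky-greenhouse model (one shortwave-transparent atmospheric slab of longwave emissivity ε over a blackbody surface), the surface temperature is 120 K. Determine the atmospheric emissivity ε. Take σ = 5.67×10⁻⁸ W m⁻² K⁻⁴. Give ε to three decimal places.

0.811

First, T_e = [39.50·(1−0.292)/(4σ)]^(1/4) = 105.4 K.
T_s⁴ = T_e⁴·2/(2−ε) → ε = 2 − 2(T_e/T_s)⁴ = 2 − 2·(105.4/120)⁴ = 0.8107.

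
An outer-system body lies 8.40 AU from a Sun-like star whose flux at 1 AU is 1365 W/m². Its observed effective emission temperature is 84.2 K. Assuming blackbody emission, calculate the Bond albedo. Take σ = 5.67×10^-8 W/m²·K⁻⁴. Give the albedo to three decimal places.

Flux at the orbit: S = 1365/(8.40)² = 19.35 W/m².
From σT⁴ = S(1−α)/4 we invert for α: 1−α = 4σT⁴/S.
σT⁴ = 2.850 W/m², so 4σT⁴ = 11.40 W/m².
1−α = 11.40/19.35 = 0.5893, so α = 0.4107.

0.411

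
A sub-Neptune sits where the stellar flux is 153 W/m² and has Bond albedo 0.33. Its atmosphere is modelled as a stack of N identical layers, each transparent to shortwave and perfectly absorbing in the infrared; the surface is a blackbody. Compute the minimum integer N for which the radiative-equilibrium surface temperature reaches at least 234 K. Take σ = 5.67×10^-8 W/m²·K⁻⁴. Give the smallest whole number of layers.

6

The effective emission temperature is T_e = [S(1−α)/(4σ)]^¼ = 145.8 K.
Since T_s⁴ = (N+1)T_e⁴, we need N ≥ (T_s/T_e)⁴ − 1 = 5.633.
So N ≥ 5.633; the smallest integer is N = 6.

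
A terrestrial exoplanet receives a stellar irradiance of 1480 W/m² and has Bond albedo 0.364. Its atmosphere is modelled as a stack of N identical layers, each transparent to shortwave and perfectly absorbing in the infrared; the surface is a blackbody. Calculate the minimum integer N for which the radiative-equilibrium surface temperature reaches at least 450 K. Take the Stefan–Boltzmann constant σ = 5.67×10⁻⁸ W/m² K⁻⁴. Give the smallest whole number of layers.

9

Top-of-atmosphere balance: σT_e⁴ = S(1−α)/4 = 235.3 W/m² → T_e = 253.8 K.
Since T_s⁴ = (N+1)T_e⁴, we need N ≥ (T_s/T_e)⁴ − 1 = 8.880.
So N ≥ 8.880; the smallest integer is N = 9.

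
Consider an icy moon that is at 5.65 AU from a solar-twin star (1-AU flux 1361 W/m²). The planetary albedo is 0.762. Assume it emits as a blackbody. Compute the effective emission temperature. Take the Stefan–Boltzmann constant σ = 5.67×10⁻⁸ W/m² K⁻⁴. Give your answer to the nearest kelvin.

82 kelvin

By the inverse-square law, S = 1361/5.65² = 42.63 W/m².
Averaging over the sphere, the absorbed flux is S(1−α)/4 = 2.537 W/m².
Balancing against σT⁴: T = (2.537/5.67×10⁻⁸)^(1/4) = 81.79 K.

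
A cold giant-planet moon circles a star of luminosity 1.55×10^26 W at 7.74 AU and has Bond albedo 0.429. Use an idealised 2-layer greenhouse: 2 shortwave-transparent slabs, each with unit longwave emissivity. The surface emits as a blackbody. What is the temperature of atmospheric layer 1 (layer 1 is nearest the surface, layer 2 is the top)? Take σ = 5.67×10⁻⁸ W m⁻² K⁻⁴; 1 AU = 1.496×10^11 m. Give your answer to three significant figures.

d = 7.74 × 1.496×10^11 m = 1.158×10^12 m.
S = L/(4πd²) = 9.200 W m⁻².
OLR = S(1−α)/4 = 1.313 W m⁻²; the top layer radiates at T_e = 69.37 K.
In the N-layer model, layer k (counted from the surface) has T_k = (N+1−k)^(1/4)·T_e.
T_1 = (2)^(1/4)·69.37 = 82.50 K.

82.5 kelvin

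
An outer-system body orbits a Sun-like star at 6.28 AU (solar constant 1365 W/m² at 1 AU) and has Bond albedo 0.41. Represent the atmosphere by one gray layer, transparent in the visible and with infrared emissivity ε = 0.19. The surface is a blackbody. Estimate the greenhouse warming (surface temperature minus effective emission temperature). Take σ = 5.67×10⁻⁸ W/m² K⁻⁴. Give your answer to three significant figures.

Irradiance scales as 1/d², so S = 1365 W/m² × (1/6.28)² = 34.61 W/m².
The planet radiates to space at T_e = [S(1−α)/(4σ)]^(1/4) = 97.41 K.
Surface balance with a leaky layer gives σT_s⁴ = σT_e⁴·2/(2−ε), so T_s = T_e·[2/(2−0.19)]^(1/4) = 99.87 K.
Greenhouse warming: T_s − T_e = 2.461 K.

2.46 kelvin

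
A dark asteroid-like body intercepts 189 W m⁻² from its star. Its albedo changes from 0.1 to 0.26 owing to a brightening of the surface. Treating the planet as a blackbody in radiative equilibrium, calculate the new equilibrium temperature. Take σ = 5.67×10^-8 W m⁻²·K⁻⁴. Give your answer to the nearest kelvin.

158 K

T₂ = [S(1−α₂)/(4σ)]^(1/4) = [189.0·0.74/(4σ)]^(1/4) = 157.6 K.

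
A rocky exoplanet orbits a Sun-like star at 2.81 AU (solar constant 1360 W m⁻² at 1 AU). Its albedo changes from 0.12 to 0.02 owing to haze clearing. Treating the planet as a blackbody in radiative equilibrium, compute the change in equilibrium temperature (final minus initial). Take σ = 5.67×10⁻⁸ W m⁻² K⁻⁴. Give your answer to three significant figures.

4.39 K

Flux at the orbit: S = 1360/(2.81)² = 172.2 W m⁻².
Initial: T₁ = [S(1−0.12)/(4σ)]^(1/4) = 160.8 K.
After:  T₂ = [172.2·0.98/(4σ)]^(1/4) = 165.2 K.
ΔT = T₂ − T₁ = 4.385 K.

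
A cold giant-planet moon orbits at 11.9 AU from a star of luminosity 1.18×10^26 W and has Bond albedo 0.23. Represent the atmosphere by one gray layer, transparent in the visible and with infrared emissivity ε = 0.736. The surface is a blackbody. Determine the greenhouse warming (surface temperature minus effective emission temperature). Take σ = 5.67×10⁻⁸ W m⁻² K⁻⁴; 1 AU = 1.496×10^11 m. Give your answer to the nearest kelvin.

7 kelvin

Orbital distance: d = 11.9 AU = 1.780×10^12 m.
S = L/(4πd²) = 2.963 W m⁻².
The planet radiates to space at T_e = [S(1−α)/(4σ)]^(1/4) = 56.32 K.
The surface balance (absorbed SW + ε·downward IR = σT_s⁴) with T_a⁴ = T_s⁴/2 reduces to T_s = T_e·[2/(2−ε)]^¼ = 63.16 K.
T_s − T_e = 63.16 − 56.32 = 6.846 K.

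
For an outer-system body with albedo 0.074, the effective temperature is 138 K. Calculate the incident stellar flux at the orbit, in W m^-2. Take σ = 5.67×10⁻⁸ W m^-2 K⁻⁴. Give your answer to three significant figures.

88.8 W m^-2

Invert the energy balance for S: S = 4σT⁴/(1−α).
σT⁴ = 5.67×10⁻⁸·(138)⁴ = 20.56 W m^-2.
So S = 4×20.56/(1−0.074) = 88.83 W m^-2.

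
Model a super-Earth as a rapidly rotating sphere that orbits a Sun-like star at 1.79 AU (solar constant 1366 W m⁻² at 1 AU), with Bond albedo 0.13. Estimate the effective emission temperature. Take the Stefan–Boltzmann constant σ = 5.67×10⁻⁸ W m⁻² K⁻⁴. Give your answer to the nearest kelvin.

Irradiance scales as 1/d², so S = 1366 W m⁻² × (1/1.79)² = 426.3 W m⁻².
Averaging over the sphere, the absorbed flux is S(1−α)/4 = 92.73 W m⁻².
In equilibrium σT⁴ equals this, so T = 201.1 K.

201 K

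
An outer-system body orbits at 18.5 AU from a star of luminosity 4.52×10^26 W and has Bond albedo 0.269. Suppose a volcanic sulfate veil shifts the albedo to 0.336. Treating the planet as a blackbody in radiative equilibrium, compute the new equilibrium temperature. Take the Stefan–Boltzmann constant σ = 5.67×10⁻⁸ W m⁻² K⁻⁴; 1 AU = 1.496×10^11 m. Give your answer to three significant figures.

60.9 kelvin

d = 18.5 × 1.496×10^11 m = 2.768×10^12 m.
Spreading L over a sphere of radius d: S = 4.52×10^26/(4π·2.77×10^12²) = 4.696 W m⁻².
With the new albedo, S(1−α₂)/4 = 0.7795 W m⁻², so T₂ = 60.89 K.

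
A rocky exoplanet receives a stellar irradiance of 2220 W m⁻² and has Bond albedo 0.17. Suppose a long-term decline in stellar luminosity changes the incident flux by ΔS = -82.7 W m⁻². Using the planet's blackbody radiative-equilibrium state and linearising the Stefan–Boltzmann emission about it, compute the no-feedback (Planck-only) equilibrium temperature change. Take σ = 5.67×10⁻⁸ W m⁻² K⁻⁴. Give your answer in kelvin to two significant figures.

The baseline emission temperature is T_e = 300.2 K.
Only a fraction (1−α) is absorbed and it's spread over 4πR², so ΔF = (1−α)ΔS/4 = -17.16 W m⁻².
Linearising σT⁴ gives d(σT⁴)/dT = 4σT_e³ = 6.137 W m⁻² per K.
Hence the no-feedback warming is ΔF/(4σT_e³) = -2.80 K.

-2.8 kelvin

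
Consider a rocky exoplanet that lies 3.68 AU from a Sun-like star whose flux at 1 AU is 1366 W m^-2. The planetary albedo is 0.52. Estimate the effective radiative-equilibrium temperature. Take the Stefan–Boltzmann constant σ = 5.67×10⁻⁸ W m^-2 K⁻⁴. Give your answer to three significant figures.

121 kelvin

Irradiance scales as 1/d², so S = 1366 W m^-2 × (1/3.68)² = 100.9 W m^-2.
Averaging over the sphere, the absorbed flux is S(1−α)/4 = 12.10 W m^-2.
Set σT⁴ = 12.10 → T = (12.10/σ)^(1/4) = 120.9 K.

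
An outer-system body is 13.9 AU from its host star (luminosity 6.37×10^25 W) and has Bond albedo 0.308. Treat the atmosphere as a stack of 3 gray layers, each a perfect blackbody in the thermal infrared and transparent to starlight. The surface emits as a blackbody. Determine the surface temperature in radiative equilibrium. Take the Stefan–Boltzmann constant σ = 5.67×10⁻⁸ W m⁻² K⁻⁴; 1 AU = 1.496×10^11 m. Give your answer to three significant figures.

61.5 K

d = 13.9 × 1.496×10^11 m = 2.079×10^12 m.
Spreading L over a sphere of radius d: S = 6.37×10^25/(4π·2.08×10^12²) = 1.172 W m⁻².
The effective emission temperature is T_e = [S(1−α)/(4σ)]^¼ = 43.49 K.
For an N-layer opaque stack, T_s⁴ = (N+1)T_e⁴, hence T_s = (4)^(1/4)×43.49 K = 61.50 K.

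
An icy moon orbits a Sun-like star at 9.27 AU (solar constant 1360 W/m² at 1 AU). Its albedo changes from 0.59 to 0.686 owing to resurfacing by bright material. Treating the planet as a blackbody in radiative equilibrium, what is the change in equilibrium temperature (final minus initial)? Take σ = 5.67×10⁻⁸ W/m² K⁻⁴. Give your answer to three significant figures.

Flux at the orbit: S = 1360/(9.27)² = 15.83 W/m².
With α = 0.59, T₁ = 73.14 K.
With α = 0.686, T₂ = 68.42 K.
ΔT = T₂ − T₁ = -4.718 K.

-4.72 K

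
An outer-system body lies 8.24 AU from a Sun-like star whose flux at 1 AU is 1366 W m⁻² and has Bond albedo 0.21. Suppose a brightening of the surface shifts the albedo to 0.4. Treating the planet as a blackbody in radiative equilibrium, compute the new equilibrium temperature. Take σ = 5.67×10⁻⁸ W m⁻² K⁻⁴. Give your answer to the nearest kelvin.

By the inverse-square law, S = 1366/8.24² = 20.12 W m⁻².
T₂ = [S(1−α₂)/(4σ)]^(1/4) = [20.12·0.6/(4σ)]^(1/4) = 85.41 K.

85 kelvin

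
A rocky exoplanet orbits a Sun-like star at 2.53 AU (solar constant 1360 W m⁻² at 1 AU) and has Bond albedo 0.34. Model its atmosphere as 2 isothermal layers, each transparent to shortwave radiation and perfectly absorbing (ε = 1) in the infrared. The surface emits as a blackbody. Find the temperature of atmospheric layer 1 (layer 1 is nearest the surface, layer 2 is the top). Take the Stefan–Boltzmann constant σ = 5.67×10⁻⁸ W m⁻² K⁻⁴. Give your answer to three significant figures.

188 K

Flux at the orbit: S = 1360/(2.53)² = 212.5 W m⁻².
OLR = S(1−α)/4 = 35.06 W m⁻²; the top layer radiates at T_e = 157.7 K.
Each opaque layer satisfies 2T_j⁴ = T_{j−1}⁴ + T_{j+1}⁴, giving T_k⁴ = (N+1−k)T_e⁴.
With k = 1: T_1 = (2+1−1)^¼·157.7 K = 187.5 K.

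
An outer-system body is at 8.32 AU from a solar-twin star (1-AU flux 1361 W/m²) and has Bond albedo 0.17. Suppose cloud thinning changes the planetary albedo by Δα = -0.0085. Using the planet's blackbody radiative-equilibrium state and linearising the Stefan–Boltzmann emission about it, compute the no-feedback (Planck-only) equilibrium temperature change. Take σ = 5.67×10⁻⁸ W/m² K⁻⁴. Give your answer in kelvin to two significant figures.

0.24 kelvin

Irradiance scales as 1/d², so S = 1361 W/m² × (1/8.32)² = 19.66 W/m².
Reference equilibrium: T_e = [S(1−α)/(4σ)]^(1/4) = 92.10 K.
The change in absorbed flux is Δ[S(1−α)/4] = −SΔα/4 = 0.04178 W/m².
Planck response: λ_P = 4σT_e³ = 4·5.67×10⁻⁸·(92.10)³ = 0.1772 W/m²/K.
ΔT₀ = ΔF/λ_P = 0.04178/0.1772 = 0.236 K.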